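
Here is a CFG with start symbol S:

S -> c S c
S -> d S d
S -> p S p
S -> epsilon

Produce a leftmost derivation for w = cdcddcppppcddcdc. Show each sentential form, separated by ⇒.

S⇒cSc⇒cdSdc⇒cdcScdc⇒cdcdSdcdc⇒cdcddSddcdc⇒cdcddcScddcdc⇒cdcddcpSpcddcdc⇒cdcddcppSppcddcdc⇒cdcddcppppcddcdc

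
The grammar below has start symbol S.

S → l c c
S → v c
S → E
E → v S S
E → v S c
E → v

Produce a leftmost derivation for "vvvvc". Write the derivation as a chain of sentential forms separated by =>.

S=>E=>vSS=>vES=>vvS=>vvE=>vvvSc=>vvvEc=>vvvvc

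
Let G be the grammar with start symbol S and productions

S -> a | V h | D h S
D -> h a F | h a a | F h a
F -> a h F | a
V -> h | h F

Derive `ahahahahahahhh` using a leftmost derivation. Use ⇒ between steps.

S ⇒ DhS   [S -> D h S]
DhS ⇒ FhahS   [D -> F h a]
FhahS ⇒ ahFhahS   [F -> a h F]
ahFhahS ⇒ ahahFhahS   [F -> a h F]
ahahFhahS ⇒ ahahahFhahS   [F -> a h F]
ahahahFhahS ⇒ ahahahahFhahS   [F -> a h F]
ahahahahFhahS ⇒ ahahahahahahS   [F -> a]
ahahahahahahS ⇒ ahahahahahahVh   [S -> V h]
ahahahahahahVh ⇒ ahahahahahahhh   [V -> h]

S ⇒ DhS ⇒ FhahS ⇒ ahFhahS ⇒ ahahFhahS ⇒ ahahahFhahS ⇒ ahahahahFhahS ⇒ ahahahahahahS ⇒ ahahahahahahVh ⇒ ahahahahahahhh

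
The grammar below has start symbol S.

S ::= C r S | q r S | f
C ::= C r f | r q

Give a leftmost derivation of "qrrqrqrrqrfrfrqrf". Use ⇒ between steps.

S⇒qrS⇒qrCrS⇒qrrqrS⇒qrrqrqrS⇒qrrqrqrCrS⇒qrrqrqrCrfrS⇒qrrqrqrCrfrfrS⇒qrrqrqrrqrfrfrS⇒qrrqrqrrqrfrfrqrS⇒qrrqrqrrqrfrfrqrf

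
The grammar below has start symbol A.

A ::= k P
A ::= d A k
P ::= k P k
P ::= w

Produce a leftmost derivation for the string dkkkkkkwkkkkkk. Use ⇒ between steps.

A⇒dAk⇒dkPk⇒dkkPkk⇒dkkkPkkk⇒dkkkkPkkkk⇒dkkkkkPkkkkk⇒dkkkkkkPkkkkkk⇒dkkkkkkwkkkkkk

A ⇒ dAk   [A ::= d A k]
dAk ⇒ dkPk   [A ::= k P]
dkPk ⇒ dkkPkk   [P ::= k P k]
dkkPkk ⇒ dkkkPkkk   [P ::= k P k]
dkkkPkkk ⇒ dkkkkPkkkk   [P ::= k P k]
dkkkkPkkkk ⇒ dkkkkkPkkkkk   [P ::= k P k]
dkkkkkPkkkkk ⇒ dkkkkkkPkkkkkk   [P ::= k P k]
dkkkkkkPkkkkkk ⇒ dkkkkkkwkkkkkk   [P ::= w]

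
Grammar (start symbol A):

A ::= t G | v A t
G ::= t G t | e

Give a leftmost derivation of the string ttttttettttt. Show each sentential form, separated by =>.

A => tG => ttGt => tttGtt => ttttGttt => tttttGtttt => ttttttGttttt => ttttttettttt

A => tG   [A ::= t G]
tG => ttGt   [G ::= t G t]
ttGt => tttGtt   [G ::= t G t]
tttGtt => ttttGttt   [G ::= t G t]
ttttGttt => tttttGtttt   [G ::= t G t]
tttttGtttt => ttttttGttttt   [G ::= t G t]
ttttttGttttt => ttttttettttt   [G ::= e]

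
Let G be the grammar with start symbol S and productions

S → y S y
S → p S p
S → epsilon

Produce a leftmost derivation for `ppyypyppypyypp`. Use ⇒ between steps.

S ⇒ pSp ⇒ ppSpp ⇒ ppySypp ⇒ ppyySyypp ⇒ ppyypSpyypp ⇒ ppyypySypyypp ⇒ ppyypypSpypyypp ⇒ ppyypyppypyypp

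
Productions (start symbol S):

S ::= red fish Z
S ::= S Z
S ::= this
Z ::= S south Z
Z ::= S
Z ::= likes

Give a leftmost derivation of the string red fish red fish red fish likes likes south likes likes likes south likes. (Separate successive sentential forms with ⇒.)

S ⇒ red fish Z ⇒ red fish S south Z ⇒ red fish S Z south Z ⇒ red fish S Z Z south Z ⇒ red fish red fish Z Z Z south Z ⇒ red fish red fish S south Z Z Z south Z ⇒ red fish red fish S Z south Z Z Z south Z ⇒ red fish red fish red fish Z Z south Z Z Z south Z ⇒ red fish red fish red fish likes Z south Z Z Z south Z ⇒ red fish red fish red fish likes likes south Z Z Z south Z ⇒ red fish red fish red fish likes likes south likes Z Z south Z ⇒ red fish red fish red fish likes likes south likes likes Z south Z ⇒ red fish red fish red fish likes likes south likes likes likes south Z ⇒ red fish red fish red fish likes likes south likes likes likes south likes

S ⇒ red fish Z   [S ::= red fish Z]
red fish Z ⇒ red fish S south Z   [Z ::= S south Z]
red fish S south Z ⇒ red fish S Z south Z   [S ::= S Z]
red fish S Z south Z ⇒ red fish S Z Z south Z   [S ::= S Z]
red fish S Z Z south Z ⇒ red fish red fish Z Z Z south Z   [S ::= red fish Z]
red fish red fish Z Z Z south Z ⇒ red fish red fish S south Z Z Z south Z   [Z ::= S south Z]
red fish red fish S south Z Z Z south Z ⇒ red fish red fish S Z south Z Z Z south Z   [S ::= S Z]
red fish red fish S Z south Z Z Z south Z ⇒ red fish red fish red fish Z Z south Z Z Z south Z   [S ::= red fish Z]
red fish red fish red fish Z Z south Z Z Z south Z ⇒ red fish red fish red fish likes Z south Z Z Z south Z   [Z ::= likes]
red fish red fish red fish likes Z south Z Z Z south Z ⇒ red fish red fish red fish likes likes south Z Z Z south Z   [Z ::= likes]
red fish red fish red fish likes likes south Z Z Z south Z ⇒ red fish red fish red fish likes likes south likes Z Z south Z   [Z ::= likes]
red fish red fish red fish likes likes south likes Z Z south Z ⇒ red fish red fish red fish likes likes south likes likes Z south Z   [Z ::= likes]
red fish red fish red fish likes likes south likes likes Z south Z ⇒ red fish red fish red fish likes likes south likes likes likes south Z   [Z ::= likes]
red fish red fish red fish likes likes south likes likes likes south Z ⇒ red fish red fish red fish likes likes south likes likes likes south likes   [Z ::= likes]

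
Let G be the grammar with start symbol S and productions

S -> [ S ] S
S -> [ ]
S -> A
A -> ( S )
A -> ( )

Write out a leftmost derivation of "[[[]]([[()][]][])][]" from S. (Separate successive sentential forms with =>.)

S => [S]S => [[S]S]S => [[[]]S]S => [[[]]A]S => [[[]](S)]S => [[[]]([S]S)]S => [[[]]([[S]S]S)]S => [[[]]([[A]S]S)]S => [[[]]([[()]S]S)]S => [[[]]([[()][]]S)]S => [[[]]([[()][]][])]S => [[[]]([[()][]][])][]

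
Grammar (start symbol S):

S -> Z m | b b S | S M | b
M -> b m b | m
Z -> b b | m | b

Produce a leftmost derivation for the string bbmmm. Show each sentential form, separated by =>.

S=>SM=>bbSM=>bbZmM=>bbmmM=>bbmmm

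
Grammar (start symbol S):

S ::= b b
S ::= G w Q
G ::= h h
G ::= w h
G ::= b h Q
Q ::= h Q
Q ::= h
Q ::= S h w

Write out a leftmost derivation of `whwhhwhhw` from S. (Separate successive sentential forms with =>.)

S => GwQ => whwQ => whwShw => whwGwQhw => whwhhwQhw => whwhhwhhw

S => GwQ   [S ::= G w Q]
GwQ => whwQ   [G ::= w h]
whwQ => whwShw   [Q ::= S h w]
whwShw => whwGwQhw   [S ::= G w Q]
whwGwQhw => whwhhwQhw   [G ::= h h]
whwhhwQhw => whwhhwhhw   [Q ::= h]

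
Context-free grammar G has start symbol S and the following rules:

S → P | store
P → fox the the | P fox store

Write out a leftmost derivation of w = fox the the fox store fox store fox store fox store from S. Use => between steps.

S => P   [S → P]
P => P fox store   [P → P fox store]
P fox store => P fox store fox store   [P → P fox store]
P fox store fox store => P fox store fox store fox store   [P → P fox store]
P fox store fox store fox store => P fox store fox store fox store fox store   [P → P fox store]
P fox store fox store fox store fox store => fox the the fox store fox store fox store fox store   [P → fox the the]

S => P => P fox store => P fox store fox store => P fox store fox store fox store => P fox store fox store fox store fox store => fox the the fox store fox store fox store fox store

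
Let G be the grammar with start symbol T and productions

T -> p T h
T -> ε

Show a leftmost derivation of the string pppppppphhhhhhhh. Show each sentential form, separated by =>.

T => pTh => ppThh => pppThhh => ppppThhhh => pppppThhhhh => ppppppThhhhhh => pppppppThhhhhhh => ppppppppThhhhhhhh => pppppppphhhhhhhh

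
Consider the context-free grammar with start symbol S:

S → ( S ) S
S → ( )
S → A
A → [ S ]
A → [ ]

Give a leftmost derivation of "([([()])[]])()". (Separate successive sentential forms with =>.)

S=>(S)S=>(A)S=>([S])S=>([(S)S])S=>([(A)S])S=>([([S])S])S=>([([()])S])S=>([([()])A])S=>([([()])[]])S=>([([()])[]])()

S => (S)S   [S → ( S ) S]
(S)S => (A)S   [S → A]
(A)S => ([S])S   [A → [ S ]]
([S])S => ([(S)S])S   [S → ( S ) S]
([(S)S])S => ([(A)S])S   [S → A]
([(A)S])S => ([([S])S])S   [A → [ S ]]
([([S])S])S => ([([()])S])S   [S → ( )]
([([()])S])S => ([([()])A])S   [S → A]
([([()])A])S => ([([()])[]])S   [A → [ ]]
([([()])[]])S => ([([()])[]])()   [S → ( )]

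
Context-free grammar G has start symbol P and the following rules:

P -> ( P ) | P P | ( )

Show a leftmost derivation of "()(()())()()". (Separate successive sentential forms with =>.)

P => PP => PPP => ()PP => ()PPP => ()(P)PP => ()(PP)PP => ()(()P)PP => ()(()())PP => ()(()())()P => ()(()())()()

P => PP   [P -> P P]
PP => PPP   [P -> P P]
PPP => ()PP   [P -> ( )]
()PP => ()PPP   [P -> P P]
()PPP => ()(P)PP   [P -> ( P )]
()(P)PP => ()(PP)PP   [P -> P P]
()(PP)PP => ()(()P)PP   [P -> ( )]
()(()P)PP => ()(()())PP   [P -> ( )]
()(()())PP => ()(()())()P   [P -> ( )]
()(()())()P => ()(()())()()   [P -> ( )]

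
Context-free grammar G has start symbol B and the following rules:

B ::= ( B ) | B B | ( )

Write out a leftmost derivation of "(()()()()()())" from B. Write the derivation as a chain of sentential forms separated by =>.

B => (B)   [B ::= ( B )]
(B) => (BB)   [B ::= B B]
(BB) => (BBB)   [B ::= B B]
(BBB) => (BBBB)   [B ::= B B]
(BBBB) => (BBBBB)   [B ::= B B]
(BBBBB) => (()BBBB)   [B ::= ( )]
(()BBBB) => (()BBBBB)   [B ::= B B]
(()BBBBB) => (()()BBBB)   [B ::= ( )]
(()()BBBB) => (()()()BBB)   [B ::= ( )]
(()()()BBB) => (()()()()BB)   [B ::= ( )]
(()()()()BB) => (()()()()()B)   [B ::= ( )]
(()()()()()B) => (()()()()()())   [B ::= ( )]

B=>(B)=>(BB)=>(BBB)=>(BBBB)=>(BBBBB)=>(()BBBB)=>(()BBBBB)=>(()()BBBB)=>(()()()BBB)=>(()()()()BB)=>(()()()()()B)=>(()()()()()())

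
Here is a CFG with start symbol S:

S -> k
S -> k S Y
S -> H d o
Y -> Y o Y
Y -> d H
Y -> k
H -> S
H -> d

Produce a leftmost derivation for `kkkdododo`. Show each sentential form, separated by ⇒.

S ⇒ Hdo   [S -> H d o]
Hdo ⇒ Sdo   [H -> S]
Sdo ⇒ Hdodo   [S -> H d o]
Hdodo ⇒ Sdodo   [H -> S]
Sdodo ⇒ Hdododo   [S -> H d o]
Hdododo ⇒ Sdododo   [H -> S]
Sdododo ⇒ kSYdododo   [S -> k S Y]
kSYdododo ⇒ kkYdododo   [S -> k]
kkYdododo ⇒ kkkdododo   [Y -> k]

S ⇒ Hdo ⇒ Sdo ⇒ Hdodo ⇒ Sdodo ⇒ Hdododo ⇒ Sdododo ⇒ kSYdododo ⇒ kkYdododo ⇒ kkkdododo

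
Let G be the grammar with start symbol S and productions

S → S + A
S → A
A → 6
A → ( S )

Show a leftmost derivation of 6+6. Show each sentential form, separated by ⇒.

S ⇒ S+A ⇒ A+A ⇒ 6+A ⇒ 6+6

S ⇒ S+A   [S → S + A]
S+A ⇒ A+A   [S → A]
A+A ⇒ 6+A   [A → 6]
6+A ⇒ 6+6   [A → 6]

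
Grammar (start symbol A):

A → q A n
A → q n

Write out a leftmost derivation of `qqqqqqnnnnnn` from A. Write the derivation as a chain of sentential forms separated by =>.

A => qAn => qqAnn => qqqAnnn => qqqqAnnnn => qqqqqAnnnnn => qqqqqqnnnnnn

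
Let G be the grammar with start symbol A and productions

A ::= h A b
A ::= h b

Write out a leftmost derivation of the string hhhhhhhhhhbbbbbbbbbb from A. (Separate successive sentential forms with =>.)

A=>hAb=>hhAbb=>hhhAbbb=>hhhhAbbbb=>hhhhhAbbbbb=>hhhhhhAbbbbbb=>hhhhhhhAbbbbbbb=>hhhhhhhhAbbbbbbbb=>hhhhhhhhhAbbbbbbbbb=>hhhhhhhhhhbbbbbbbbbb

A => hAb   [A ::= h A b]
hAb => hhAbb   [A ::= h A b]
hhAbb => hhhAbbb   [A ::= h A b]
hhhAbbb => hhhhAbbbb   [A ::= h A b]
hhhhAbbbb => hhhhhAbbbbb   [A ::= h A b]
hhhhhAbbbbb => hhhhhhAbbbbbb   [A ::= h A b]
hhhhhhAbbbbbb => hhhhhhhAbbbbbbb   [A ::= h A b]
hhhhhhhAbbbbbbb => hhhhhhhhAbbbbbbbb   [A ::= h A b]
hhhhhhhhAbbbbbbbb => hhhhhhhhhAbbbbbbbbb   [A ::= h A b]
hhhhhhhhhAbbbbbbbbb => hhhhhhhhhhbbbbbbbbbb   [A ::= h b]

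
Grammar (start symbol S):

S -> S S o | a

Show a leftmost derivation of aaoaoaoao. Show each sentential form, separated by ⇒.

S ⇒ SSo   [S -> S S o]
SSo ⇒ SSoSo   [S -> S S o]
SSoSo ⇒ SSoSoSo   [S -> S S o]
SSoSoSo ⇒ SSoSoSoSo   [S -> S S o]
SSoSoSoSo ⇒ aSoSoSoSo   [S -> a]
aSoSoSoSo ⇒ aaoSoSoSo   [S -> a]
aaoSoSoSo ⇒ aaoaoSoSo   [S -> a]
aaoaoSoSo ⇒ aaoaoaoSo   [S -> a]
aaoaoaoSo ⇒ aaoaoaoao   [S -> a]

S⇒SSo⇒SSoSo⇒SSoSoSo⇒SSoSoSoSo⇒aSoSoSoSo⇒aaoSoSoSo⇒aaoaoSoSo⇒aaoaoaoSo⇒aaoaoaoao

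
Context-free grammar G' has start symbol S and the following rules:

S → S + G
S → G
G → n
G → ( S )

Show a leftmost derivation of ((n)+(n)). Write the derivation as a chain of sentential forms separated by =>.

S=>G=>(S)=>(S+G)=>(G+G)=>((S)+G)=>((G)+G)=>((n)+G)=>((n)+(S))=>((n)+(G))=>((n)+(n))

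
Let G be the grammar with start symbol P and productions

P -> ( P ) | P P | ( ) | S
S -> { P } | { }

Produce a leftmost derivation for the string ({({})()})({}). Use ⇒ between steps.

P ⇒ PP ⇒ (P)P ⇒ (S)P ⇒ ({P})P ⇒ ({PP})P ⇒ ({(P)P})P ⇒ ({(S)P})P ⇒ ({({})P})P ⇒ ({({})()})P ⇒ ({({})()})(P) ⇒ ({({})()})(S) ⇒ ({({})()})({})

P ⇒ PP   [P -> P P]
PP ⇒ (P)P   [P -> ( P )]
(P)P ⇒ (S)P   [P -> S]
(S)P ⇒ ({P})P   [S -> { P }]
({P})P ⇒ ({PP})P   [P -> P P]
({PP})P ⇒ ({(P)P})P   [P -> ( P )]
({(P)P})P ⇒ ({(S)P})P   [P -> S]
({(S)P})P ⇒ ({({})P})P   [S -> { }]
({({})P})P ⇒ ({({})()})P   [P -> ( )]
({({})()})P ⇒ ({({})()})(P)   [P -> ( P )]
({({})()})(P) ⇒ ({({})()})(S)   [P -> S]
({({})()})(S) ⇒ ({({})()})({})   [S -> { }]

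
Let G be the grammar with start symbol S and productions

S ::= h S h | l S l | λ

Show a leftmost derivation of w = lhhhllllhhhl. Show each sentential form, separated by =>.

S => lSl => lhShl => lhhShhl => lhhhShhhl => lhhhlSlhhhl => lhhhllSllhhhl => lhhhllllhhhl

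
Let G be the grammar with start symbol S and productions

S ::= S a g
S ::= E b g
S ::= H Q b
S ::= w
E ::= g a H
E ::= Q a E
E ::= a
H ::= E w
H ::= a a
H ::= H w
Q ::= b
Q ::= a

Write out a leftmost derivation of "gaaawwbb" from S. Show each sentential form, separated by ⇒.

S ⇒ HQb ⇒ EwQb ⇒ gaHwQb ⇒ gaHwwQb ⇒ gaaawwQb ⇒ gaaawwbb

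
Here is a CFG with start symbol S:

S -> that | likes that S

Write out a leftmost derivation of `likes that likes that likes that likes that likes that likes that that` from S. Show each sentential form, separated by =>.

S => likes that S => likes that likes that S => likes that likes that likes that S => likes that likes that likes that likes that S => likes that likes that likes that likes that likes that S => likes that likes that likes that likes that likes that likes that S => likes that likes that likes that likes that likes that likes that that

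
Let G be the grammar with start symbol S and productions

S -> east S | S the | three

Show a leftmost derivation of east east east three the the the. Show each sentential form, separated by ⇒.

S ⇒ east S ⇒ east S the ⇒ east east S the ⇒ east east S the the ⇒ east east east S the the ⇒ east east east S the the the ⇒ east east east three the the the

S ⇒ east S   [S -> east S]
east S ⇒ east S the   [S -> S the]
east S the ⇒ east east S the   [S -> east S]
east east S the ⇒ east east S the the   [S -> S the]
east east S the the ⇒ east east east S the the   [S -> east S]
east east east S the the ⇒ east east east S the the the   [S -> S the]
east east east S the the the ⇒ east east east three the the the   [S -> three]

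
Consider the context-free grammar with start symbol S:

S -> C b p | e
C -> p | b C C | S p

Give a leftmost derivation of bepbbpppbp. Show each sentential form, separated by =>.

S => Cbp   [S -> C b p]
Cbp => bCCbp   [C -> b C C]
bCCbp => bSpCbp   [C -> S p]
bSpCbp => bepCbp   [S -> e]
bepCbp => bepbCCbp   [C -> b C C]
bepbCCbp => bepbbCCCbp   [C -> b C C]
bepbbCCCbp => bepbbpCCbp   [C -> p]
bepbbpCCbp => bepbbppCbp   [C -> p]
bepbbppCbp => bepbbpppbp   [C -> p]

S=>Cbp=>bCCbp=>bSpCbp=>bepCbp=>bepbCCbp=>bepbbCCCbp=>bepbbpCCbp=>bepbbppCbp=>bepbbpppbp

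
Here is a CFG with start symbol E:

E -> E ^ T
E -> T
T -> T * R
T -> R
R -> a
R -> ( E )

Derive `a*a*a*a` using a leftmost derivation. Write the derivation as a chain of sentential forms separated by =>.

E => T => T*R => T*R*R => T*R*R*R => R*R*R*R => a*R*R*R => a*a*R*R => a*a*a*R => a*a*a*a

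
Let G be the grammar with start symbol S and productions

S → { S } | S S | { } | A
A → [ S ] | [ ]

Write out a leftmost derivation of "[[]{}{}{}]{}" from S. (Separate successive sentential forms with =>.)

S => SS => AS => [S]S => [SS]S => [AS]S => [[]S]S => [[]SS]S => [[]SSS]S => [[]{}SS]S => [[]{}{}S]S => [[]{}{}{}]S => [[]{}{}{}]{}

S => SS   [S → S S]
SS => AS   [S → A]
AS => [S]S   [A → [ S ]]
[S]S => [SS]S   [S → S S]
[SS]S => [AS]S   [S → A]
[AS]S => [[]S]S   [A → [ ]]
[[]S]S => [[]SS]S   [S → S S]
[[]SS]S => [[]SSS]S   [S → S S]
[[]SSS]S => [[]{}SS]S   [S → { }]
[[]{}SS]S => [[]{}{}S]S   [S → { }]
[[]{}{}S]S => [[]{}{}{}]S   [S → { }]
[[]{}{}{}]S => [[]{}{}{}]{}   [S → { }]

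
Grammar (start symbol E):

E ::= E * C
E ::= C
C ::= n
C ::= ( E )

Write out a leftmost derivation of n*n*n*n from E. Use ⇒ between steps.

E⇒E*C⇒E*C*C⇒E*C*C*C⇒C*C*C*C⇒n*C*C*C⇒n*n*C*C⇒n*n*n*C⇒n*n*n*n

E ⇒ E*C   [E ::= E * C]
E*C ⇒ E*C*C   [E ::= E * C]
E*C*C ⇒ E*C*C*C   [E ::= E * C]
E*C*C*C ⇒ C*C*C*C   [E ::= C]
C*C*C*C ⇒ n*C*C*C   [C ::= n]
n*C*C*C ⇒ n*n*C*C   [C ::= n]
n*n*C*C ⇒ n*n*n*C   [C ::= n]
n*n*n*C ⇒ n*n*n*n   [C ::= n]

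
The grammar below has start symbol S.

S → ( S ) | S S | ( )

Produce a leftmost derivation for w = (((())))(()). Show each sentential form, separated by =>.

S => SS => (S)S => ((S))S => (((S)))S => (((())))S => (((())))(S) => (((())))(())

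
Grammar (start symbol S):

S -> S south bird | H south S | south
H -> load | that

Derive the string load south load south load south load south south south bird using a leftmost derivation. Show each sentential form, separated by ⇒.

S ⇒ H south S ⇒ load south S ⇒ load south S south bird ⇒ load south H south S south bird ⇒ load south load south S south bird ⇒ load south load south H south S south bird ⇒ load south load south load south S south bird ⇒ load south load south load south H south S south bird ⇒ load south load south load south load south S south bird ⇒ load south load south load south load south south south bird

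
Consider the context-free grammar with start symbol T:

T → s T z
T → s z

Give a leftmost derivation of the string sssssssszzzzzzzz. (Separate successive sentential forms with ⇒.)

T ⇒ sTz   [T → s T z]
sTz ⇒ ssTzz   [T → s T z]
ssTzz ⇒ sssTzzz   [T → s T z]
sssTzzz ⇒ ssssTzzzz   [T → s T z]
ssssTzzzz ⇒ sssssTzzzzz   [T → s T z]
sssssTzzzzz ⇒ ssssssTzzzzzz   [T → s T z]
ssssssTzzzzzz ⇒ sssssssTzzzzzzz   [T → s T z]
sssssssTzzzzzzz ⇒ sssssssszzzzzzzz   [T → s z]

T⇒sTz⇒ssTzz⇒sssTzzz⇒ssssTzzzz⇒sssssTzzzzz⇒ssssssTzzzzzz⇒sssssssTzzzzzzz⇒sssssssszzzzzzzz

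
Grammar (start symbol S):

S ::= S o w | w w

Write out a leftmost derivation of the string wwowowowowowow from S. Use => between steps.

S => Sow   [S ::= S o w]
Sow => Sowow   [S ::= S o w]
Sowow => Sowowow   [S ::= S o w]
Sowowow => Sowowowow   [S ::= S o w]
Sowowowow => Sowowowowow   [S ::= S o w]
Sowowowowow => Sowowowowowow   [S ::= S o w]
Sowowowowowow => wwowowowowowow   [S ::= w w]

S => Sow => Sowow => Sowowow => Sowowowow => Sowowowowow => Sowowowowowow => wwowowowowowow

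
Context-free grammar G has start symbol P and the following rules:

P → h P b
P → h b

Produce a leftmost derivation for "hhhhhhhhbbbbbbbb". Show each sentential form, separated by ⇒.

P⇒hPb⇒hhPbb⇒hhhPbbb⇒hhhhPbbbb⇒hhhhhPbbbbb⇒hhhhhhPbbbbbb⇒hhhhhhhPbbbbbbb⇒hhhhhhhhbbbbbbbb

P ⇒ hPb   [P → h P b]
hPb ⇒ hhPbb   [P → h P b]
hhPbb ⇒ hhhPbbb   [P → h P b]
hhhPbbb ⇒ hhhhPbbbb   [P → h P b]
hhhhPbbbb ⇒ hhhhhPbbbbb   [P → h P b]
hhhhhPbbbbb ⇒ hhhhhhPbbbbbb   [P → h P b]
hhhhhhPbbbbbb ⇒ hhhhhhhPbbbbbbb   [P → h P b]
hhhhhhhPbbbbbbb ⇒ hhhhhhhhbbbbbbbb   [P → h b]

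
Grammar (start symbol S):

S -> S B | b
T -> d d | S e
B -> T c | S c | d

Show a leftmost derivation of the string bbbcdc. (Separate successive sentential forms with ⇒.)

S ⇒ SB ⇒ bB ⇒ bSc ⇒ bSBc ⇒ bSBBc ⇒ bbBBc ⇒ bbScBc ⇒ bbbcBc ⇒ bbbcdc

S ⇒ SB   [S -> S B]
SB ⇒ bB   [S -> b]
bB ⇒ bSc   [B -> S c]
bSc ⇒ bSBc   [S -> S B]
bSBc ⇒ bSBBc   [S -> S B]
bSBBc ⇒ bbBBc   [S -> b]
bbBBc ⇒ bbScBc   [B -> S c]
bbScBc ⇒ bbbcBc   [S -> b]
bbbcBc ⇒ bbbcdc   [B -> d]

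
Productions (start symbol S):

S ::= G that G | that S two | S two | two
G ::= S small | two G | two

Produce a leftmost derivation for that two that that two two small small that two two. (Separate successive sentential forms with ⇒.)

S ⇒ that S two ⇒ that G that G two ⇒ that S small that G two ⇒ that G that G small that G two ⇒ that two that G small that G two ⇒ that two that S small small that G two ⇒ that two that that S two small small that G two ⇒ that two that that two two small small that G two ⇒ that two that that two two small small that two two

S ⇒ that S two   [S ::= that S two]
that S two ⇒ that G that G two   [S ::= G that G]
that G that G two ⇒ that S small that G two   [G ::= S small]
that S small that G two ⇒ that G that G small that G two   [S ::= G that G]
that G that G small that G two ⇒ that two that G small that G two   [G ::= two]
that two that G small that G two ⇒ that two that S small small that G two   [G ::= S small]
that two that S small small that G two ⇒ that two that that S two small small that G two   [S ::= that S two]
that two that that S two small small that G two ⇒ that two that that two two small small that G two   [S ::= two]
that two that that two two small small that G two ⇒ that two that that two two small small that two two   [G ::= two]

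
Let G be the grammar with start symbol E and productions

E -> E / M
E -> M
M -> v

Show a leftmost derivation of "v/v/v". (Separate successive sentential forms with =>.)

E => E/M => E/M/M => M/M/M => v/M/M => v/v/M => v/v/v

E => E/M   [E -> E / M]
E/M => E/M/M   [E -> E / M]
E/M/M => M/M/M   [E -> M]
M/M/M => v/M/M   [M -> v]
v/M/M => v/v/M   [M -> v]
v/v/M => v/v/v   [M -> v]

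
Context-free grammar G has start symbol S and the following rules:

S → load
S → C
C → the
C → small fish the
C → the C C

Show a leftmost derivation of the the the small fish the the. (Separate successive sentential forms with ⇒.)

S ⇒ C ⇒ the C C ⇒ the the C C C ⇒ the the the C C ⇒ the the the small fish the C ⇒ the the the small fish the the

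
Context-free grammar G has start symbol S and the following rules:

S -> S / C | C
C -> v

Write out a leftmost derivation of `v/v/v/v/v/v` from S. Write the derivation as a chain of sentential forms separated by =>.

S => S/C => S/C/C => S/C/C/C => S/C/C/C/C => S/C/C/C/C/C => C/C/C/C/C/C => v/C/C/C/C/C => v/v/C/C/C/C => v/v/v/C/C/C => v/v/v/v/C/C => v/v/v/v/v/C => v/v/v/v/v/v

S => S/C   [S -> S / C]
S/C => S/C/C   [S -> S / C]
S/C/C => S/C/C/C   [S -> S / C]
S/C/C/C => S/C/C/C/C   [S -> S / C]
S/C/C/C/C => S/C/C/C/C/C   [S -> S / C]
S/C/C/C/C/C => C/C/C/C/C/C   [S -> C]
C/C/C/C/C/C => v/C/C/C/C/C   [C -> v]
v/C/C/C/C/C => v/v/C/C/C/C   [C -> v]
v/v/C/C/C/C => v/v/v/C/C/C   [C -> v]
v/v/v/C/C/C => v/v/v/v/C/C   [C -> v]
v/v/v/v/C/C => v/v/v/v/v/C   [C -> v]
v/v/v/v/v/C => v/v/v/v/v/v   [C -> v]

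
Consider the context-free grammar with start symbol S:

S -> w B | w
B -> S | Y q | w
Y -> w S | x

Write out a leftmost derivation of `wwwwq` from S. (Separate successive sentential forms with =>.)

S => wB   [S -> w B]
wB => wYq   [B -> Y q]
wYq => wwSq   [Y -> w S]
wwSq => wwwBq   [S -> w B]
wwwBq => wwwSq   [B -> S]
wwwSq => wwwwq   [S -> w]

S=>wB=>wYq=>wwSq=>wwwBq=>wwwSq=>wwwwq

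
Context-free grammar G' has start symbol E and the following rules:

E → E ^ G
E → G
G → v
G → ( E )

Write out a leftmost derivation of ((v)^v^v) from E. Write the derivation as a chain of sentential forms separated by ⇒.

E ⇒ G ⇒ (E) ⇒ (E^G) ⇒ (E^G^G) ⇒ (G^G^G) ⇒ ((E)^G^G) ⇒ ((G)^G^G) ⇒ ((v)^G^G) ⇒ ((v)^v^G) ⇒ ((v)^v^v)

E ⇒ G   [E → G]
G ⇒ (E)   [G → ( E )]
(E) ⇒ (E^G)   [E → E ^ G]
(E^G) ⇒ (E^G^G)   [E → E ^ G]
(E^G^G) ⇒ (G^G^G)   [E → G]
(G^G^G) ⇒ ((E)^G^G)   [G → ( E )]
((E)^G^G) ⇒ ((G)^G^G)   [E → G]
((G)^G^G) ⇒ ((v)^G^G)   [G → v]
((v)^G^G) ⇒ ((v)^v^G)   [G → v]
((v)^v^G) ⇒ ((v)^v^v)   [G → v]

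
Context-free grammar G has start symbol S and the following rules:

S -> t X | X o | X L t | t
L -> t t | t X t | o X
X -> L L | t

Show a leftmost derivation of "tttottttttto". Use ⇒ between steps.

S⇒Xo⇒LLo⇒tXtLo⇒tLLtLo⇒tttLtLo⇒tttoXtLo⇒tttoLLtLo⇒tttottLtLo⇒tttotttttLo⇒tttottttttto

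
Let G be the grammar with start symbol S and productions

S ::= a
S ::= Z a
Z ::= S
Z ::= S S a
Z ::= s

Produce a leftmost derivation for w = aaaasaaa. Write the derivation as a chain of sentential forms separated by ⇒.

S⇒Za⇒SSaa⇒ZaSaa⇒SaSaa⇒ZaaSaa⇒SaaSaa⇒ZaaaSaa⇒SaaaSaa⇒aaaaSaa⇒aaaaZaaa⇒aaaasaaa

S ⇒ Za   [S ::= Z a]
Za ⇒ SSaa   [Z ::= S S a]
SSaa ⇒ ZaSaa   [S ::= Z a]
ZaSaa ⇒ SaSaa   [Z ::= S]
SaSaa ⇒ ZaaSaa   [S ::= Z a]
ZaaSaa ⇒ SaaSaa   [Z ::= S]
SaaSaa ⇒ ZaaaSaa   [S ::= Z a]
ZaaaSaa ⇒ SaaaSaa   [Z ::= S]
SaaaSaa ⇒ aaaaSaa   [S ::= a]
aaaaSaa ⇒ aaaaZaaa   [S ::= Z a]
aaaaZaaa ⇒ aaaasaaa   [Z ::= s]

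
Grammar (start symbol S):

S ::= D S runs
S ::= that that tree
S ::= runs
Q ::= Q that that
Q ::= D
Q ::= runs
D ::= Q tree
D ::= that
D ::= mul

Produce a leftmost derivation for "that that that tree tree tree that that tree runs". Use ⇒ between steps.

S ⇒ D S runs   [S ::= D S runs]
D S runs ⇒ Q tree S runs   [D ::= Q tree]
Q tree S runs ⇒ D tree S runs   [Q ::= D]
D tree S runs ⇒ Q tree tree S runs   [D ::= Q tree]
Q tree tree S runs ⇒ D tree tree S runs   [Q ::= D]
D tree tree S runs ⇒ Q tree tree tree S runs   [D ::= Q tree]
Q tree tree tree S runs ⇒ Q that that tree tree tree S runs   [Q ::= Q that that]
Q that that tree tree tree S runs ⇒ D that that tree tree tree S runs   [Q ::= D]
D that that tree tree tree S runs ⇒ that that that tree tree tree S runs   [D ::= that]
that that that tree tree tree S runs ⇒ that that that tree tree tree that that tree runs   [S ::= that that tree]

S ⇒ D S runs ⇒ Q tree S runs ⇒ D tree S runs ⇒ Q tree tree S runs ⇒ D tree tree S runs ⇒ Q tree tree tree S runs ⇒ Q that that tree tree tree S runs ⇒ D that that tree tree tree S runs ⇒ that that that tree tree tree S runs ⇒ that that that tree tree tree that that tree runs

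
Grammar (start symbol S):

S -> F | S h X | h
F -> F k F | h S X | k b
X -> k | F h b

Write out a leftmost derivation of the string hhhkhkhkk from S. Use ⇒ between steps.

S⇒F⇒hSX⇒hShXX⇒hShXhXX⇒hShXhXhXX⇒hhhXhXhXX⇒hhhkhXhXX⇒hhhkhkhXX⇒hhhkhkhkX⇒hhhkhkhkk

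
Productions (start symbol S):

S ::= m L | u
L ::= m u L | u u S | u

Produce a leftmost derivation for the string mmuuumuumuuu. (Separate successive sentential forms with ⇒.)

S ⇒ mL   [S ::= m L]
mL ⇒ mmuL   [L ::= m u L]
mmuL ⇒ mmuuuS   [L ::= u u S]
mmuuuS ⇒ mmuuumL   [S ::= m L]
mmuuumL ⇒ mmuuumuuS   [L ::= u u S]
mmuuumuuS ⇒ mmuuumuumL   [S ::= m L]
mmuuumuumL ⇒ mmuuumuumuuS   [L ::= u u S]
mmuuumuumuuS ⇒ mmuuumuumuuu   [S ::= u]

S⇒mL⇒mmuL⇒mmuuuS⇒mmuuumL⇒mmuuumuuS⇒mmuuumuumL⇒mmuuumuumuuS⇒mmuuumuumuuu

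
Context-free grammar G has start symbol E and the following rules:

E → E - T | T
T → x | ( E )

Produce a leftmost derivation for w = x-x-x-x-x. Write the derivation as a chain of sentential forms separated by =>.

E=>E-T=>E-T-T=>E-T-T-T=>E-T-T-T-T=>T-T-T-T-T=>x-T-T-T-T=>x-x-T-T-T=>x-x-x-T-T=>x-x-x-x-T=>x-x-x-x-x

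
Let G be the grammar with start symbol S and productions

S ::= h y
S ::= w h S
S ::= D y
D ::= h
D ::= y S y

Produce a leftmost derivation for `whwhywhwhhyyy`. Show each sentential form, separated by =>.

S => whS   [S ::= w h S]
whS => whwhS   [S ::= w h S]
whwhS => whwhDy   [S ::= D y]
whwhDy => whwhySyy   [D ::= y S y]
whwhySyy => whwhywhSyy   [S ::= w h S]
whwhywhSyy => whwhywhwhSyy   [S ::= w h S]
whwhywhwhSyy => whwhywhwhhyyy   [S ::= h y]

S=>whS=>whwhS=>whwhDy=>whwhySyy=>whwhywhSyy=>whwhywhwhSyy=>whwhywhwhhyyy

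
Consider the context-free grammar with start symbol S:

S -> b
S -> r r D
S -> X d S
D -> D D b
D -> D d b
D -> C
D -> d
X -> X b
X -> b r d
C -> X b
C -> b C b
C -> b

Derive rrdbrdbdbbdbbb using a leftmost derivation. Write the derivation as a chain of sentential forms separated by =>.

S => rrD => rrDDb => rrdDb => rrdDDbb => rrdDDbDbb => rrdCDbDbb => rrdXbDbDbb => rrdbrdbDbDbb => rrdbrdbdbDbb => rrdbrdbdbDdbbb => rrdbrdbdbCdbbb => rrdbrdbdbbdbbb

S => rrD   [S -> r r D]
rrD => rrDDb   [D -> D D b]
rrDDb => rrdDb   [D -> d]
rrdDb => rrdDDbb   [D -> D D b]
rrdDDbb => rrdDDbDbb   [D -> D D b]
rrdDDbDbb => rrdCDbDbb   [D -> C]
rrdCDbDbb => rrdXbDbDbb   [C -> X b]
rrdXbDbDbb => rrdbrdbDbDbb   [X -> b r d]
rrdbrdbDbDbb => rrdbrdbdbDbb   [D -> d]
rrdbrdbdbDbb => rrdbrdbdbDdbbb   [D -> D d b]
rrdbrdbdbDdbbb => rrdbrdbdbCdbbb   [D -> C]
rrdbrdbdbCdbbb => rrdbrdbdbbdbbb   [C -> b]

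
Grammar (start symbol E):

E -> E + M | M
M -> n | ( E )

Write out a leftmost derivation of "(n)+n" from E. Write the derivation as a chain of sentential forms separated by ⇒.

E ⇒ E+M ⇒ M+M ⇒ (E)+M ⇒ (M)+M ⇒ (n)+M ⇒ (n)+n

E ⇒ E+M   [E -> E + M]
E+M ⇒ M+M   [E -> M]
M+M ⇒ (E)+M   [M -> ( E )]
(E)+M ⇒ (M)+M   [E -> M]
(M)+M ⇒ (n)+M   [M -> n]
(n)+M ⇒ (n)+n   [M -> n]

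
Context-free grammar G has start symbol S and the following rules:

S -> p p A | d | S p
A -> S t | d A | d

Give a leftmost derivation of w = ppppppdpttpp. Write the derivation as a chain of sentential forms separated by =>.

S=>Sp=>Spp=>ppApp=>ppStpp=>ppppAtpp=>ppppSttpp=>ppppSpttpp=>ppppppApttpp=>ppppppdpttpp

S => Sp   [S -> S p]
Sp => Spp   [S -> S p]
Spp => ppApp   [S -> p p A]
ppApp => ppStpp   [A -> S t]
ppStpp => ppppAtpp   [S -> p p A]
ppppAtpp => ppppSttpp   [A -> S t]
ppppSttpp => ppppSpttpp   [S -> S p]
ppppSpttpp => ppppppApttpp   [S -> p p A]
ppppppApttpp => ppppppdpttpp   [A -> d]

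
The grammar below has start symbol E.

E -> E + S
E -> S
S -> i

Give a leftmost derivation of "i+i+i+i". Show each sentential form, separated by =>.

E => E+S   [E -> E + S]
E+S => E+S+S   [E -> E + S]
E+S+S => E+S+S+S   [E -> E + S]
E+S+S+S => S+S+S+S   [E -> S]
S+S+S+S => i+S+S+S   [S -> i]
i+S+S+S => i+i+S+S   [S -> i]
i+i+S+S => i+i+i+S   [S -> i]
i+i+i+S => i+i+i+i   [S -> i]

E => E+S => E+S+S => E+S+S+S => S+S+S+S => i+S+S+S => i+i+S+S => i+i+i+S => i+i+i+i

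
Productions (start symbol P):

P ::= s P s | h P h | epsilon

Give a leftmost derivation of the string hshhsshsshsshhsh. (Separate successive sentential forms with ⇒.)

P ⇒ hPh ⇒ hsPsh ⇒ hshPhsh ⇒ hshhPhhsh ⇒ hshhsPshhsh ⇒ hshhssPsshhsh ⇒ hshhsshPhsshhsh ⇒ hshhsshsPshsshhsh ⇒ hshhsshsshsshhsh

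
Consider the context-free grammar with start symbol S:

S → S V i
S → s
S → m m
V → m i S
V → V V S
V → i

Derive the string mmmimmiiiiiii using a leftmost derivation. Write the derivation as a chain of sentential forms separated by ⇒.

S ⇒ SVi   [S → S V i]
SVi ⇒ mmVi   [S → m m]
mmVi ⇒ mmmiSi   [V → m i S]
mmmiSi ⇒ mmmiSVii   [S → S V i]
mmmiSVii ⇒ mmmiSViVii   [S → S V i]
mmmiSViVii ⇒ mmmiSViViVii   [S → S V i]
mmmiSViViVii ⇒ mmmimmViViVii   [S → m m]
mmmimmViViVii ⇒ mmmimmiiViVii   [V → i]
mmmimmiiViVii ⇒ mmmimmiiiiVii   [V → i]
mmmimmiiiiVii ⇒ mmmimmiiiiiii   [V → i]

S⇒SVi⇒mmVi⇒mmmiSi⇒mmmiSVii⇒mmmiSViVii⇒mmmiSViViVii⇒mmmimmViViVii⇒mmmimmiiViVii⇒mmmimmiiiiVii⇒mmmimmiiiiiii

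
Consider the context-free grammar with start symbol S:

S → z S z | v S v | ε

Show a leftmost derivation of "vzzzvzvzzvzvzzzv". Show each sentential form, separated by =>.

S => vSv => vzSzv => vzzSzzv => vzzzSzzzv => vzzzvSvzzzv => vzzzvzSzvzzzv => vzzzvzvSvzvzzzv => vzzzvzvzSzvzvzzzv => vzzzvzvzzvzvzzzv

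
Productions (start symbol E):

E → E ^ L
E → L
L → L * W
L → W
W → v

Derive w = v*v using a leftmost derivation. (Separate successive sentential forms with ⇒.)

E⇒L⇒L*W⇒W*W⇒v*W⇒v*v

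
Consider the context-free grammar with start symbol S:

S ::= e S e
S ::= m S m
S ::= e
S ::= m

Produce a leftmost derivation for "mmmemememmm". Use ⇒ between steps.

S ⇒ mSm   [S ::= m S m]
mSm ⇒ mmSmm   [S ::= m S m]
mmSmm ⇒ mmmSmmm   [S ::= m S m]
mmmSmmm ⇒ mmmeSemmm   [S ::= e S e]
mmmeSemmm ⇒ mmmemSmemmm   [S ::= m S m]
mmmemSmemmm ⇒ mmmemememmm   [S ::= e]

S⇒mSm⇒mmSmm⇒mmmSmmm⇒mmmeSemmm⇒mmmemSmemmm⇒mmmemememmm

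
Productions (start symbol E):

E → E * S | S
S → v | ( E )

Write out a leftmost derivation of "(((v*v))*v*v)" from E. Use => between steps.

E=>S=>(E)=>(E*S)=>(E*S*S)=>(S*S*S)=>((E)*S*S)=>((S)*S*S)=>(((E))*S*S)=>(((E*S))*S*S)=>(((S*S))*S*S)=>(((v*S))*S*S)=>(((v*v))*S*S)=>(((v*v))*v*S)=>(((v*v))*v*v)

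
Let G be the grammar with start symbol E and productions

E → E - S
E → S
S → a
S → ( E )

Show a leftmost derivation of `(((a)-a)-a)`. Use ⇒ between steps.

E ⇒ S   [E → S]
S ⇒ (E)   [S → ( E )]
(E) ⇒ (E-S)   [E → E - S]
(E-S) ⇒ (S-S)   [E → S]
(S-S) ⇒ ((E)-S)   [S → ( E )]
((E)-S) ⇒ ((E-S)-S)   [E → E - S]
((E-S)-S) ⇒ ((S-S)-S)   [E → S]
((S-S)-S) ⇒ (((E)-S)-S)   [S → ( E )]
(((E)-S)-S) ⇒ (((S)-S)-S)   [E → S]
(((S)-S)-S) ⇒ (((a)-S)-S)   [S → a]
(((a)-S)-S) ⇒ (((a)-a)-S)   [S → a]
(((a)-a)-S) ⇒ (((a)-a)-a)   [S → a]

E ⇒ S ⇒ (E) ⇒ (E-S) ⇒ (S-S) ⇒ ((E)-S) ⇒ ((E-S)-S) ⇒ ((S-S)-S) ⇒ (((E)-S)-S) ⇒ (((S)-S)-S) ⇒ (((a)-S)-S) ⇒ (((a)-a)-S) ⇒ (((a)-a)-a)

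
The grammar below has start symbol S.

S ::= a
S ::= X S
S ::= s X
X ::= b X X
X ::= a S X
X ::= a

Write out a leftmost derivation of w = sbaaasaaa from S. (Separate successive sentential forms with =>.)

S=>sX=>sbXX=>sbaSXX=>sbaaXX=>sbaaaSXX=>sbaaasXXX=>sbaaasaXX=>sbaaasaaX=>sbaaasaaa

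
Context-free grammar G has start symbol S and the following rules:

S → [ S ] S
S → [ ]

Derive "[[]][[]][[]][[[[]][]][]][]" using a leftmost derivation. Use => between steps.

S => [S]S   [S → [ S ] S]
[S]S => [[]]S   [S → [ ]]
[[]]S => [[]][S]S   [S → [ S ] S]
[[]][S]S => [[]][[]]S   [S → [ ]]
[[]][[]]S => [[]][[]][S]S   [S → [ S ] S]
[[]][[]][S]S => [[]][[]][[]]S   [S → [ ]]
[[]][[]][[]]S => [[]][[]][[]][S]S   [S → [ S ] S]
[[]][[]][[]][S]S => [[]][[]][[]][[S]S]S   [S → [ S ] S]
[[]][[]][[]][[S]S]S => [[]][[]][[]][[[S]S]S]S   [S → [ S ] S]
[[]][[]][[]][[[S]S]S]S => [[]][[]][[]][[[[]]S]S]S   [S → [ ]]
[[]][[]][[]][[[[]]S]S]S => [[]][[]][[]][[[[]][]]S]S   [S → [ ]]
[[]][[]][[]][[[[]][]]S]S => [[]][[]][[]][[[[]][]][]]S   [S → [ ]]
[[]][[]][[]][[[[]][]][]]S => [[]][[]][[]][[[[]][]][]][]   [S → [ ]]

S => [S]S => [[]]S => [[]][S]S => [[]][[]]S => [[]][[]][S]S => [[]][[]][[]]S => [[]][[]][[]][S]S => [[]][[]][[]][[S]S]S => [[]][[]][[]][[[S]S]S]S => [[]][[]][[]][[[[]]S]S]S => [[]][[]][[]][[[[]][]]S]S => [[]][[]][[]][[[[]][]][]]S => [[]][[]][[]][[[[]][]][]][]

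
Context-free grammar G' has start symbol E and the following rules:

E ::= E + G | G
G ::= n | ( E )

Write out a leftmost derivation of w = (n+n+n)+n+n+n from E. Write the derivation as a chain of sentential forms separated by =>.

E => E+G   [E ::= E + G]
E+G => E+G+G   [E ::= E + G]
E+G+G => E+G+G+G   [E ::= E + G]
E+G+G+G => G+G+G+G   [E ::= G]
G+G+G+G => (E)+G+G+G   [G ::= ( E )]
(E)+G+G+G => (E+G)+G+G+G   [E ::= E + G]
(E+G)+G+G+G => (E+G+G)+G+G+G   [E ::= E + G]
(E+G+G)+G+G+G => (G+G+G)+G+G+G   [E ::= G]
(G+G+G)+G+G+G => (n+G+G)+G+G+G   [G ::= n]
(n+G+G)+G+G+G => (n+n+G)+G+G+G   [G ::= n]
(n+n+G)+G+G+G => (n+n+n)+G+G+G   [G ::= n]
(n+n+n)+G+G+G => (n+n+n)+n+G+G   [G ::= n]
(n+n+n)+n+G+G => (n+n+n)+n+n+G   [G ::= n]
(n+n+n)+n+n+G => (n+n+n)+n+n+n   [G ::= n]

E => E+G => E+G+G => E+G+G+G => G+G+G+G => (E)+G+G+G => (E+G)+G+G+G => (E+G+G)+G+G+G => (G+G+G)+G+G+G => (n+G+G)+G+G+G => (n+n+G)+G+G+G => (n+n+n)+G+G+G => (n+n+n)+n+G+G => (n+n+n)+n+n+G => (n+n+n)+n+n+n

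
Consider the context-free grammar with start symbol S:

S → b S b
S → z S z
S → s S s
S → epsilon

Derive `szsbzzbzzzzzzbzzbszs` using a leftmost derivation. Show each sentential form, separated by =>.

S => sSs   [S → s S s]
sSs => szSzs   [S → z S z]
szSzs => szsSszs   [S → s S s]
szsSszs => szsbSbszs   [S → b S b]
szsbSbszs => szsbzSzbszs   [S → z S z]
szsbzSzbszs => szsbzzSzzbszs   [S → z S z]
szsbzzSzzbszs => szsbzzbSbzzbszs   [S → b S b]
szsbzzbSbzzbszs => szsbzzbzSzbzzbszs   [S → z S z]
szsbzzbzSzbzzbszs => szsbzzbzzSzzbzzbszs   [S → z S z]
szsbzzbzzSzzbzzbszs => szsbzzbzzzSzzzbzzbszs   [S → z S z]
szsbzzbzzzSzzzbzzbszs => szsbzzbzzzzzzbzzbszs   [S → epsilon]

S => sSs => szSzs => szsSszs => szsbSbszs => szsbzSzbszs => szsbzzSzzbszs => szsbzzbSbzzbszs => szsbzzbzSzbzzbszs => szsbzzbzzSzzbzzbszs => szsbzzbzzzSzzzbzzbszs => szsbzzbzzzzzzbzzbszs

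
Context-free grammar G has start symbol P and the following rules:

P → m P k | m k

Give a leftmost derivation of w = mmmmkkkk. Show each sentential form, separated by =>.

P => mPk => mmPkk => mmmPkkk => mmmmkkkk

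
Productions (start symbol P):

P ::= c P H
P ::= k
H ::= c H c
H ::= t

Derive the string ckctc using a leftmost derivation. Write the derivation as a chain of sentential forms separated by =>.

P=>cPH=>ckH=>ckcHc=>ckctc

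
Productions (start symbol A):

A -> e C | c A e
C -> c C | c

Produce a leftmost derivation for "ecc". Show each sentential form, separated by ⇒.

A ⇒ eC   [A -> e C]
eC ⇒ ecC   [C -> c C]
ecC ⇒ ecc   [C -> c]

A ⇒ eC ⇒ ecC ⇒ ecc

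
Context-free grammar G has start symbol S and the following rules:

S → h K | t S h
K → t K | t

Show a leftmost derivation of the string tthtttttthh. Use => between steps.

S => tSh   [S → t S h]
tSh => ttShh   [S → t S h]
ttShh => tthKhh   [S → h K]
tthKhh => tthtKhh   [K → t K]
tthtKhh => tthttKhh   [K → t K]
tthttKhh => tthtttKhh   [K → t K]
tthtttKhh => tthttttKhh   [K → t K]
tthttttKhh => tthtttttKhh   [K → t K]
tthtttttKhh => tthtttttthh   [K → t]

S => tSh => ttShh => tthKhh => tthtKhh => tthttKhh => tthtttKhh => tthttttKhh => tthtttttKhh => tthtttttthh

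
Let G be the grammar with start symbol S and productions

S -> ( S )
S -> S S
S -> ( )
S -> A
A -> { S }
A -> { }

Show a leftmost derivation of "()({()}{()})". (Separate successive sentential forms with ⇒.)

S⇒SS⇒()S⇒()(S)⇒()(SS)⇒()(AS)⇒()({S}S)⇒()({()}S)⇒()({()}A)⇒()({()}{S})⇒()({()}{()})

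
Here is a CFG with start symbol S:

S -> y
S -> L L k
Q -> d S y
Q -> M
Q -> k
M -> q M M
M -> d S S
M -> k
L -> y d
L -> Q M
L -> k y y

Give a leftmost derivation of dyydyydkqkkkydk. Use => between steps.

S=>LLk=>QMLk=>dSyMLk=>dyyMLk=>dyydSSLk=>dyydySLk=>dyydyLLkLk=>dyydyydLkLk=>dyydyydQMkLk=>dyydyydkMkLk=>dyydyydkqMMkLk=>dyydyydkqkMkLk=>dyydyydkqkkkLk=>dyydyydkqkkkydk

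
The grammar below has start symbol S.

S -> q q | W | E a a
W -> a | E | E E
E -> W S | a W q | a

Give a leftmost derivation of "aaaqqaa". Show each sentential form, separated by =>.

S => W => E => WS => aS => aEaa => aWSaa => aEESaa => aaESaa => aaaSaa => aaaqqaa

S => W   [S -> W]
W => E   [W -> E]
E => WS   [E -> W S]
WS => aS   [W -> a]
aS => aEaa   [S -> E a a]
aEaa => aWSaa   [E -> W S]
aWSaa => aEESaa   [W -> E E]
aEESaa => aaESaa   [E -> a]
aaESaa => aaaSaa   [E -> a]
aaaSaa => aaaqqaa   [S -> q q]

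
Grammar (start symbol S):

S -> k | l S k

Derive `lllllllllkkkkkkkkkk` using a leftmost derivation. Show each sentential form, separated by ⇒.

S ⇒ lSk ⇒ llSkk ⇒ lllSkkk ⇒ llllSkkkk ⇒ lllllSkkkkk ⇒ llllllSkkkkkk ⇒ lllllllSkkkkkkk ⇒ llllllllSkkkkkkkk ⇒ lllllllllSkkkkkkkkk ⇒ lllllllllkkkkkkkkkk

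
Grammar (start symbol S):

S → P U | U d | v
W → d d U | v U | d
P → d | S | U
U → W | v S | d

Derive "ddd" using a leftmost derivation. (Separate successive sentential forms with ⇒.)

S ⇒ PU ⇒ SU ⇒ PUU ⇒ UUU ⇒ WUU ⇒ dUU ⇒ ddU ⇒ ddW ⇒ ddd

S ⇒ PU   [S → P U]
PU ⇒ SU   [P → S]
SU ⇒ PUU   [S → P U]
PUU ⇒ UUU   [P → U]
UUU ⇒ WUU   [U → W]
WUU ⇒ dUU   [W → d]
dUU ⇒ ddU   [U → d]
ddU ⇒ ddW   [U → W]
ddW ⇒ ddd   [W → d]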